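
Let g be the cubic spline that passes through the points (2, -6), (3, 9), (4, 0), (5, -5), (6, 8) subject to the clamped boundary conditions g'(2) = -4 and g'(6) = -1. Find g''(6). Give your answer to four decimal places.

Let M_i = g''(x_i). Step sizes h_i = 1, 1, 1, 1; slopes of the chords Δ_i = (y_(i+1) - y_i)/h_i = 15, -9, -5, 13.
  1·M_0 + 4·M_1 + 1·M_2 = 6(Δ_1 - Δ_0) = -144
  1·M_1 + 4·M_2 + 1·M_3 = 6(Δ_2 - Δ_1) = 24
  1·M_2 + 4·M_3 + 1·M_4 = 6(Δ_3 - Δ_2) = 108
Clamped end conditions give two more equations: 2h_0·M_0 + h_0·M_1 = 6(Δ_0 - g'(2)) = 114 and h_3·M_3 + 2h_3·M_4 = 6(g'(6) - Δ_3) = -84.
Hence M_0 = 2445/28, M_1 = -849/14, M_2 = 45/4, M_3 = 555/14, M_4 = -1731/28.

-61.8214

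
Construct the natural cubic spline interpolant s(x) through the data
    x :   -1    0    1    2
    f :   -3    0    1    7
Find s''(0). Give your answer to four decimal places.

With σ_i denoting the second derivative at x_i, h_i = 1, 1, 1, and Δ_i = (y_(i+1) − y_i)/h_i = 3, 1, 6:
  1·σ_0 + 4·σ_1 + 1·σ_2 = 6(Δ_1 - Δ_0) = -12
  1·σ_1 + 4·σ_2 + 1·σ_3 = 6(Δ_2 - Δ_1) = 30
Natural end conditions: σ_0 = σ_3 = 0.
Hence σ_0 = 0, σ_1 = -26/5, σ_2 = 44/5, σ_3 = 0.

-5.2000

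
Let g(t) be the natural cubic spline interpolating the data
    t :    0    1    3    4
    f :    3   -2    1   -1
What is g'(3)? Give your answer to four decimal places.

Let M_i = g''(x_i). Step sizes h_i = 1, 2, 1; slopes of the chords Δ_i = (y_(i+1) - y_i)/h_i = -5, 3/2, -2.
  1·M_0 + 6·M_1 + 2·M_2 = 6(Δ_1 - Δ_0) = 39
  2·M_1 + 6·M_2 + 1·M_3 = 6(Δ_2 - Δ_1) = -21
Natural end conditions: M_0 = M_3 = 0.
Hence M_0 = 0, M_1 = 69/8, M_2 = -51/8, M_3 = 0.
On [3, 4], g'(t) = b_2 + 2c_2·(t - 3) + 3d_2·(t - 3)² with b_2 = Δ_2 - h_2(2M_2 + M_3)/6 = 1/8, c_2 = M_2/2 = -51/16, d_2 = (M_3 - M_2)/(6h_2) = 17/16. So g'(3) = 1/8.

0.1250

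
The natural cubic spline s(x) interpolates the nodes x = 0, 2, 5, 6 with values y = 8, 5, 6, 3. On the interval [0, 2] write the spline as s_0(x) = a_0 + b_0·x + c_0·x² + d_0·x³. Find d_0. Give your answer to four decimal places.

With M_i denoting the second derivative at x_i, h_i = 2, 3, 1, and Δ_i = (y_(i+1) − y_i)/h_i = -3/2, 1/3, -3:
  2·M_0 + 10·M_1 + 3·M_2 = 6(Δ_1 - Δ_0) = 11
  3·M_1 + 8·M_2 + 1·M_3 = 6(Δ_2 - Δ_1) = -20
Natural end conditions: M_0 = M_3 = 0.
Solving the tridiagonal system: M_0 = 0, M_1 = 148/71, M_2 = -233/71, M_3 = 0.
On [0, 2], with s_0(x) = a_0 + b_0·x + c_0·x² + d_0·x³: c_0 = M_0/2 = 0, d_0 = (M_1 - M_0)/(6h_0) = 37/213, b_0 = Δ_0 - h_0(2M_0 + M_1)/6 = -935/426.

0.1737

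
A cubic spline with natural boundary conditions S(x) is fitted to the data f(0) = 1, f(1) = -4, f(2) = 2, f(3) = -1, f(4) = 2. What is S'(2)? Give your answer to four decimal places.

With m_i denoting the second derivative at x_i, h_i = 1, 1, 1, 1, and Δ_i = (y_(i+1) − y_i)/h_i = -5, 6, -3, 3:
  1·m_0 + 4·m_1 + 1·m_2 = 6(Δ_1 - Δ_0) = 66
  1·m_1 + 4·m_2 + 1·m_3 = 6(Δ_2 - Δ_1) = -54
  1·m_2 + 4·m_3 + 1·m_4 = 6(Δ_3 - Δ_2) = 36
Natural end conditions: m_0 = m_4 = 0.
Forward elimination and back-substitution give m_0 = 0, m_1 = 621/28, m_2 = -159/7, m_3 = 411/28, m_4 = 0.
On [2, 3], S'(x) = b_2 + 2c_2·(x - 2) + 3d_2·(x - 2)² with b_2 = Δ_2 - h_2(2m_2 + m_3)/6 = 17/8, c_2 = m_2/2 = -159/14, d_2 = (m_3 - m_2)/(6h_2) = 349/56. So S'(2) = 17/8.

2.1250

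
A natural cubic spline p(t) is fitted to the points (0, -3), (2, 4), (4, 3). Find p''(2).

-3

Write M_i for p''(x_i). With h_i = 2, 2 and divided differences Δ_i = 7/2, -1/2, the continuity of p' gives the tridiagonal system
  2·M_0 + 8·M_1 + 2·M_2 = 6(Δ_1 - Δ_0) = -24
Natural end conditions: M_0 = M_2 = 0.
Solving: M_0 = 0, M_1 = -3, M_2 = 0.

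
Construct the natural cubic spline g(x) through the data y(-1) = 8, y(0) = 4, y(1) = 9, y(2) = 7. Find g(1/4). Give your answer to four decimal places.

Put σ_i = g'' at the i-th knot. Here h = (1, 1, 1) and Δ = (-4, 5, -2), so the interior equations h_(i-1)·σ_(i-1) + 2(h_(i-1)+h_i)·σ_i + h_i·σ_(i+1) = 6(Δ_i − Δ_(i-1)) read
  1·σ_0 + 4·σ_1 + 1·σ_2 = 6(Δ_1 - Δ_0) = 54
  1·σ_1 + 4·σ_2 + 1·σ_3 = 6(Δ_2 - Δ_1) = -42
Natural end conditions: σ_0 = σ_3 = 0.
Solving the tridiagonal system: σ_0 = 0, σ_1 = 86/5, σ_2 = -74/5, σ_3 = 0.
On [0, 1], g(x) = 4 + 26/15·x + 43/5·x² - 16/3·x³.
With x = 1/4: g(1/4) = 391/80.

4.8875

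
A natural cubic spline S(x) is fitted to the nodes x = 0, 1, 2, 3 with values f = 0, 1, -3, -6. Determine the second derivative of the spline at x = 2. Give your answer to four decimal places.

3.6000

Write M_i for S''(x_i). With h_i = 1, 1, 1 and divided differences Δ_i = 1, -4, -3, the continuity of S' gives the tridiagonal system
  1·M_0 + 4·M_1 + 1·M_2 = 6(Δ_1 - Δ_0) = -30
  1·M_1 + 4·M_2 + 1·M_3 = 6(Δ_2 - Δ_1) = 6
Natural end conditions: M_0 = M_3 = 0.
Hence M_0 = 0, M_1 = -42/5, M_2 = 18/5, M_3 = 0.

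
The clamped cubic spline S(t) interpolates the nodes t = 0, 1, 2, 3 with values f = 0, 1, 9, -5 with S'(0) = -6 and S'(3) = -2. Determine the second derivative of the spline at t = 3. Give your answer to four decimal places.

63.0667

Put m_i = S'' at the i-th knot. Here h = (1, 1, 1) and Δ = (1, 8, -14), so the interior equations h_(i-1)·m_(i-1) + 2(h_(i-1)+h_i)·m_i + h_i·m_(i+1) = 6(Δ_i − Δ_(i-1)) read
  1·m_0 + 4·m_1 + 1·m_2 = 6(Δ_1 - Δ_0) = 42
  1·m_1 + 4·m_2 + 1·m_3 = 6(Δ_2 - Δ_1) = -132
Clamped end conditions give two more equations: 2h_0·m_0 + h_0·m_1 = 6(Δ_0 - S'(0)) = 42 and h_2·m_2 + 2h_2·m_3 = 6(S'(3) - Δ_2) = 72.
Forward elimination and back-substitution give m_0 = 154/15, m_1 = 322/15, m_2 = -812/15, m_3 = 946/15.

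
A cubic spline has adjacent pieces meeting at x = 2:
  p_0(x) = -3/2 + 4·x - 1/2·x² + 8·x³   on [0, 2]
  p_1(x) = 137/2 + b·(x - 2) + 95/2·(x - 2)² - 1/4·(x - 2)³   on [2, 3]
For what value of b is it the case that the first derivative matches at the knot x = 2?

p_0'(x) = 4 - 1·x + 24·x², so p_0'(2) = 98. On the right, p_1'(2) = b, so b = 98.

98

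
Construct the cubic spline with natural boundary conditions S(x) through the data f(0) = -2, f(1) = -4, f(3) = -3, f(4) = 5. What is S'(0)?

-2

Write M_i for S''(x_i). With h_i = 1, 2, 1 and divided differences Δ_i = -2, 1/2, 8, the continuity of S' gives the tridiagonal system
  1·M_0 + 6·M_1 + 2·M_2 = 6(Δ_1 - Δ_0) = 15
  2·M_1 + 6·M_2 + 1·M_3 = 6(Δ_2 - Δ_1) = 45
Natural end conditions: M_0 = M_3 = 0.
Solving the tridiagonal system: M_0 = 0, M_1 = 0, M_2 = 15/2, M_3 = 0.
On [0, 1], S'(x) = b_0 + 2c_0·x + 3d_0·x² with b_0 = Δ_0 - h_0(2M_0 + M_1)/6 = -2, c_0 = M_0/2 = 0, d_0 = (M_1 - M_0)/(6h_0) = 0. So S'(0) = -2.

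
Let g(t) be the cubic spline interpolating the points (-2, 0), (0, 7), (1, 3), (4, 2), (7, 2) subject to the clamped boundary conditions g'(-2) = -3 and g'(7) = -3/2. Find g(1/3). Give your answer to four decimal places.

Write M_i for g''(x_i). With h_i = 2, 1, 3, 3 and divided differences Δ_i = 7/2, -4, -1/3, 0, the continuity of g' gives the tridiagonal system
  2·M_0 + 6·M_1 + 1·M_2 = 6(Δ_1 - Δ_0) = -45
  1·M_1 + 8·M_2 + 3·M_3 = 6(Δ_2 - Δ_1) = 22
  3·M_2 + 12·M_3 + 3·M_4 = 6(Δ_3 - Δ_2) = 2
Clamped end conditions give two more equations: 2h_0·M_0 + h_0·M_1 = 6(Δ_0 - g'(-2)) = 39 and h_3·M_3 + 2h_3·M_4 = 6(g'(7) - Δ_3) = -9.
Solving the tridiagonal system: M_0 = 1801/108, M_1 = -374/27, M_2 = 257/54, M_3 = -20/27, M_4 = -61/54.
On [0, 1], g(t) = 7 - 19/108·t - 187/27·t² + 335/108·t³.
With t = 1/3: g(1/3) = 4583/729.

6.2867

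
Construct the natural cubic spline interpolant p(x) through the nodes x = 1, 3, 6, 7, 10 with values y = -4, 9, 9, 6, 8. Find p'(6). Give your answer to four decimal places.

Write σ_i for p''(x_i). With h_i = 2, 3, 1, 3 and divided differences Δ_i = 13/2, 0, -3, 2/3, the continuity of p' gives the tridiagonal system
  2·σ_0 + 10·σ_1 + 3·σ_2 = 6(Δ_1 - Δ_0) = -39
  3·σ_1 + 8·σ_2 + 1·σ_3 = 6(Δ_2 - Δ_1) = -18
  1·σ_2 + 8·σ_3 + 3·σ_4 = 6(Δ_3 - Δ_2) = 22
Natural end conditions: σ_0 = σ_4 = 0.
Hence σ_0 = 0, σ_1 = -653/186, σ_2 = -362/279, σ_3 = 1625/558, σ_4 = 0.
On [6, 7], p'(x) = b_2 + 2c_2·(x - 6) + 3d_2·(x - 6)² with b_2 = Δ_2 - h_2(2σ_2 + σ_3)/6 = -3407/1116, c_2 = σ_2/2 = -181/279, d_2 = (σ_3 - σ_2)/(6h_2) = 87/124. So p'(6) = -3407/1116.

-3.0529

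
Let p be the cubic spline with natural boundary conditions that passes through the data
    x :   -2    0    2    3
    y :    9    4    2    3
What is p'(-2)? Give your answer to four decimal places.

-2.7273

Put σ_i = p'' at the i-th knot. Here h = (2, 2, 1) and Δ = (-5/2, -1, 1), so the interior equations h_(i-1)·σ_(i-1) + 2(h_(i-1)+h_i)·σ_i + h_i·σ_(i+1) = 6(Δ_i − Δ_(i-1)) read
  2·σ_0 + 8·σ_1 + 2·σ_2 = 6(Δ_1 - Δ_0) = 9
  2·σ_1 + 6·σ_2 + 1·σ_3 = 6(Δ_2 - Δ_1) = 12
Natural end conditions: σ_0 = σ_3 = 0.
Solving: σ_0 = 0, σ_1 = 15/22, σ_2 = 39/22, σ_3 = 0.
On [-2, 0], p'(x) = b_0 + 2c_0·(x + 2) + 3d_0·(x + 2)² with b_0 = Δ_0 - h_0(2σ_0 + σ_1)/6 = -30/11, c_0 = σ_0/2 = 0, d_0 = (σ_1 - σ_0)/(6h_0) = 5/88. So p'(-2) = -30/11.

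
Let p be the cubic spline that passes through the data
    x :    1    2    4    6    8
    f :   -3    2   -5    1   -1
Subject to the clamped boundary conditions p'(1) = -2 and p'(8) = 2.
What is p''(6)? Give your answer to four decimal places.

-7.8953

Write σ_i for p''(x_i). With h_i = 1, 2, 2, 2 and divided differences Δ_i = 5, -7/2, 3, -1, the continuity of p' gives the tridiagonal system
  1·σ_0 + 6·σ_1 + 2·σ_2 = 6(Δ_1 - Δ_0) = -51
  2·σ_1 + 8·σ_2 + 2·σ_3 = 6(Δ_2 - Δ_1) = 39
  2·σ_2 + 8·σ_3 + 2·σ_4 = 6(Δ_3 - Δ_2) = -24
Clamped end conditions give two more equations: 2h_0·σ_0 + h_0·σ_1 = 6(Δ_0 - p'(1)) = 42 and h_3·σ_3 + 2h_3·σ_4 = 6(p'(8) - Δ_3) = 18.
Solving the tridiagonal system: σ_0 = 2543/86, σ_1 = -737/43, σ_2 = 1915/172, σ_3 = -679/86, σ_4 = 1453/172.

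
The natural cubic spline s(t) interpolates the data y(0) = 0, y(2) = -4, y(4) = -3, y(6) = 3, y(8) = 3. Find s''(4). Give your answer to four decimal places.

Let m_i = s''(x_i). Step sizes h_i = 2, 2, 2, 2; slopes of the chords Δ_i = (y_(i+1) - y_i)/h_i = -2, 1/2, 3, 0.
  2·m_0 + 8·m_1 + 2·m_2 = 6(Δ_1 - Δ_0) = 15
  2·m_1 + 8·m_2 + 2·m_3 = 6(Δ_2 - Δ_1) = 15
  2·m_2 + 8·m_3 + 2·m_4 = 6(Δ_3 - Δ_2) = -18
Natural end conditions: m_0 = m_4 = 0.
Solving: m_0 = 0, m_1 = 21/16, m_2 = 9/4, m_3 = -45/16, m_4 = 0.

2.2500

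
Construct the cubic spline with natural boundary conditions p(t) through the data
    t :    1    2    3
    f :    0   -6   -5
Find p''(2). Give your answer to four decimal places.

With σ_i denoting the second derivative at x_i, h_i = 1, 1, and Δ_i = (y_(i+1) − y_i)/h_i = -6, 1:
  1·σ_0 + 4·σ_1 + 1·σ_2 = 6(Δ_1 - Δ_0) = 42
Natural end conditions: σ_0 = σ_2 = 0.
Solving the tridiagonal system: σ_0 = 0, σ_1 = 21/2, σ_2 = 0.

10.5000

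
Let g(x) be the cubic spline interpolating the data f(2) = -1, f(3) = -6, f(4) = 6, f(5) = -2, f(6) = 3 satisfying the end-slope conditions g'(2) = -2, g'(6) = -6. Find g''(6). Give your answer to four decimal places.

-56.5000

With σ_i denoting the second derivative at x_i, h_i = 1, 1, 1, 1, and Δ_i = (y_(i+1) − y_i)/h_i = -5, 12, -8, 5:
  1·σ_0 + 4·σ_1 + 1·σ_2 = 6(Δ_1 - Δ_0) = 102
  1·σ_1 + 4·σ_2 + 1·σ_3 = 6(Δ_2 - Δ_1) = -120
  1·σ_2 + 4·σ_3 + 1·σ_4 = 6(Δ_3 - Δ_2) = 78
Clamped end conditions give two more equations: 2h_0·σ_0 + h_0·σ_1 = 6(Δ_0 - g'(2)) = -18 and h_3·σ_3 + 2h_3·σ_4 = 6(g'(6) - Δ_3) = -66.
Solving the tridiagonal system: σ_0 = -65/2, σ_1 = 47, σ_2 = -107/2, σ_3 = 47, σ_4 = -113/2.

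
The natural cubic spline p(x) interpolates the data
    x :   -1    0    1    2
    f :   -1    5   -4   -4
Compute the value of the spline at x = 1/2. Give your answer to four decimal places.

0.9500

Let M_i = p''(x_i). Step sizes h_i = 1, 1, 1; slopes of the chords Δ_i = (y_(i+1) - y_i)/h_i = 6, -9, 0.
  1·M_0 + 4·M_1 + 1·M_2 = 6(Δ_1 - Δ_0) = -90
  1·M_1 + 4·M_2 + 1·M_3 = 6(Δ_2 - Δ_1) = 54
Natural end conditions: M_0 = M_3 = 0.
Forward elimination and back-substitution give M_0 = 0, M_1 = -138/5, M_2 = 102/5, M_3 = 0.
On [0, 1], p(x) = 5 - 16/5·x - 69/5·x² + 8·x³.
With x = 1/2: p(1/2) = 19/20.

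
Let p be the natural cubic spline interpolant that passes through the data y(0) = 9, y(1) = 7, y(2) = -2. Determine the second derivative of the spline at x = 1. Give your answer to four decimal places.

Put σ_i = p'' at the i-th knot. Here h = (1, 1) and Δ = (-2, -9), so the interior equations h_(i-1)·σ_(i-1) + 2(h_(i-1)+h_i)·σ_i + h_i·σ_(i+1) = 6(Δ_i − Δ_(i-1)) read
  1·σ_0 + 4·σ_1 + 1·σ_2 = 6(Δ_1 - Δ_0) = -42
Natural end conditions: σ_0 = σ_2 = 0.
Solving: σ_0 = 0, σ_1 = -21/2, σ_2 = 0.

-10.5000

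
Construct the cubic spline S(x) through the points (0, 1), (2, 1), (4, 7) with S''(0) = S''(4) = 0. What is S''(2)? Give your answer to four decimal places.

Write M_i for S''(x_i). With h_i = 2, 2 and divided differences Δ_i = 0, 3, the continuity of S' gives the tridiagonal system
  2·M_0 + 8·M_1 + 2·M_2 = 6(Δ_1 - Δ_0) = 18
Natural end conditions: M_0 = M_2 = 0.
Solving the tridiagonal system: M_0 = 0, M_1 = 9/4, M_2 = 0.

2.2500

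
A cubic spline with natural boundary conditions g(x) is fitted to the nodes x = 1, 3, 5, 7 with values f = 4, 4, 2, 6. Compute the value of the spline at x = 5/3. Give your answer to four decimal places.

Let σ_i = g''(x_i). Step sizes h_i = 2, 2, 2; slopes of the chords Δ_i = (y_(i+1) - y_i)/h_i = 0, -1, 2.
  2·σ_0 + 8·σ_1 + 2·σ_2 = 6(Δ_1 - Δ_0) = -6
  2·σ_1 + 8·σ_2 + 2·σ_3 = 6(Δ_2 - Δ_1) = 18
Natural end conditions: σ_0 = σ_3 = 0.
Solving the tridiagonal system: σ_0 = 0, σ_1 = -7/5, σ_2 = 13/5, σ_3 = 0.
On [1, 3], g(x) = 4 + 7/15·(x - 1) + 0·(x - 1)² - 7/60·(x - 1)³.
With (x - 1) = 2/3: g(5/3) = 1732/405.

4.2765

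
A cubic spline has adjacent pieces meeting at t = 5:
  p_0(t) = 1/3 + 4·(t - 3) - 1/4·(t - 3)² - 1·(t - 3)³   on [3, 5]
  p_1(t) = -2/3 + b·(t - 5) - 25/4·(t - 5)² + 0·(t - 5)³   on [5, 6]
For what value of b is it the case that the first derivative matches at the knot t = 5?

-9

p_0'(t) = 4 - 1/2·(t - 3) - 3·(t - 3)², so p_0'(5) = -9. On the right, p_1'(5) = b, so b = -9.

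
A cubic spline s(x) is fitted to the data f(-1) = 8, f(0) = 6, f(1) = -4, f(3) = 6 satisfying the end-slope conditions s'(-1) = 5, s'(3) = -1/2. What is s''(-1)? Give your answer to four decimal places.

With m_i denoting the second derivative at x_i, h_i = 1, 1, 2, and Δ_i = (y_(i+1) − y_i)/h_i = -2, -10, 5:
  1·m_0 + 4·m_1 + 1·m_2 = 6(Δ_1 - Δ_0) = -48
  1·m_1 + 6·m_2 + 2·m_3 = 6(Δ_2 - Δ_1) = 90
Clamped end conditions give two more equations: 2h_0·m_0 + h_0·m_1 = 6(Δ_0 - s'(-1)) = -42 and h_2·m_2 + 2h_2·m_3 = 6(s'(3) - Δ_2) = -33.
Solving: m_0 = -301/22, m_1 = -161/11, m_2 = 533/22, m_3 = -224/11.

-13.6818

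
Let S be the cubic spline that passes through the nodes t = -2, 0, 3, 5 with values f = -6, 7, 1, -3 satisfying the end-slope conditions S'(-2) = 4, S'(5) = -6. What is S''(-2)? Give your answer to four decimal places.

Let M_i = S''(x_i). Step sizes h_i = 2, 3, 2; slopes of the chords Δ_i = (y_(i+1) - y_i)/h_i = 13/2, -2, -2.
  2·M_0 + 10·M_1 + 3·M_2 = 6(Δ_1 - Δ_0) = -51
  3·M_1 + 10·M_2 + 2·M_3 = 6(Δ_2 - Δ_1) = 0
Clamped end conditions give two more equations: 2h_0·M_0 + h_0·M_1 = 6(Δ_0 - S'(-2)) = 15 and h_2·M_2 + 2h_2·M_3 = 6(S'(5) - Δ_2) = -24.
Solving the tridiagonal system: M_0 = 245/32, M_1 = -125/16, M_2 = 63/16, M_3 = -255/32.

7.6563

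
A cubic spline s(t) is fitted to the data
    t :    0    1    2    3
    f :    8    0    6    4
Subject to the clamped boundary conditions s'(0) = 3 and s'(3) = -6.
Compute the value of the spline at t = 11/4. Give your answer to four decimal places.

With σ_i denoting the second derivative at x_i, h_i = 1, 1, 1, and Δ_i = (y_(i+1) − y_i)/h_i = -8, 6, -2:
  1·σ_0 + 4·σ_1 + 1·σ_2 = 6(Δ_1 - Δ_0) = 84
  1·σ_1 + 4·σ_2 + 1·σ_3 = 6(Δ_2 - Δ_1) = -48
Clamped end conditions give two more equations: 2h_0·σ_0 + h_0·σ_1 = 6(Δ_0 - s'(0)) = -66 and h_2·σ_2 + 2h_2·σ_3 = 6(s'(3) - Δ_2) = -24.
Hence σ_0 = -264/5, σ_1 = 198/5, σ_2 = -108/5, σ_3 = -6/5.
On [2, 3], s(t) = 6 + 27/5·(t - 2) - 54/5·(t - 2)² + 17/5·(t - 2)³.
With (t - 2) = 3/4: s(11/4) = 1731/320.

5.4094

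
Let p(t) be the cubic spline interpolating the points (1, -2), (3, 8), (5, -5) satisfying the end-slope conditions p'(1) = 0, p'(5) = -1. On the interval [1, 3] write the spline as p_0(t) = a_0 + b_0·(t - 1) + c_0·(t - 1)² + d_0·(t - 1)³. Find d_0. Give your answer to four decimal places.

Write M_i for p''(x_i). With h_i = 2, 2 and divided differences Δ_i = 5, -13/2, the continuity of p' gives the tridiagonal system
  2·M_0 + 8·M_1 + 2·M_2 = 6(Δ_1 - Δ_0) = -69
Clamped end conditions give two more equations: 2h_0·M_0 + h_0·M_1 = 6(Δ_0 - p'(1)) = 30 and h_1·M_1 + 2h_1·M_2 = 6(p'(5) - Δ_1) = 33.
Hence M_0 = 127/8, M_1 = -67/4, M_2 = 133/8.
On [1, 3], with p_0(t) = a_0 + b_0·(t - 1) + c_0·(t - 1)² + d_0·(t - 1)³: c_0 = M_0/2 = 127/16, d_0 = (M_1 - M_0)/(6h_0) = -87/32, b_0 = Δ_0 - h_0(2M_0 + M_1)/6 = 0.

-2.7188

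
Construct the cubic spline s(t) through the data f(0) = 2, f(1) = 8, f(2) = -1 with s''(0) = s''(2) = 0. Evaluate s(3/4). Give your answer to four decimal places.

7.7305

Put m_i = s'' at the i-th knot. Here h = (1, 1) and Δ = (6, -9), so the interior equations h_(i-1)·m_(i-1) + 2(h_(i-1)+h_i)·m_i + h_i·m_(i+1) = 6(Δ_i − Δ_(i-1)) read
  1·m_0 + 4·m_1 + 1·m_2 = 6(Δ_1 - Δ_0) = -90
Natural end conditions: m_0 = m_2 = 0.
Hence m_0 = 0, m_1 = -45/2, m_2 = 0.
On [0, 1], s(t) = 2 + 39/4·t + 0·t² - 15/4·t³.
With t = 3/4: s(3/4) = 1979/256.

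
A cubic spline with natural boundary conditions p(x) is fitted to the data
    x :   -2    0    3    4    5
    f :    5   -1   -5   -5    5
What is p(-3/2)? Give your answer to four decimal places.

With M_i denoting the second derivative at x_i, h_i = 2, 3, 1, 1, and Δ_i = (y_(i+1) − y_i)/h_i = -3, -4/3, 0, 10:
  2·M_0 + 10·M_1 + 3·M_2 = 6(Δ_1 - Δ_0) = 10
  3·M_1 + 8·M_2 + 1·M_3 = 6(Δ_2 - Δ_1) = 8
  1·M_2 + 4·M_3 + 1·M_4 = 6(Δ_3 - Δ_2) = 60
Natural end conditions: M_0 = M_4 = 0.
Hence M_0 = 0, M_1 = 197/137, M_2 = -200/137, M_3 = 2105/137, M_4 = 0.
On [-2, 0], p(x) = 5 - 1430/411·(x + 2) + 0·(x + 2)² + 197/1644·(x + 2)³.
With (x + 2) = 1/2: p(-3/2) = 14359/4384.

3.2753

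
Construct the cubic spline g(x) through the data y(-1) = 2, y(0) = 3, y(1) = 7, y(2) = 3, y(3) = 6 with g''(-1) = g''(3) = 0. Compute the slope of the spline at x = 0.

4

Let M_i = g''(x_i). Step sizes h_i = 1, 1, 1, 1; slopes of the chords Δ_i = (y_(i+1) - y_i)/h_i = 1, 4, -4, 3.
  1·M_0 + 4·M_1 + 1·M_2 = 6(Δ_1 - Δ_0) = 18
  1·M_1 + 4·M_2 + 1·M_3 = 6(Δ_2 - Δ_1) = -48
  1·M_2 + 4·M_3 + 1·M_4 = 6(Δ_3 - Δ_2) = 42
Natural end conditions: M_0 = M_4 = 0.
Forward elimination and back-substitution give M_0 = 0, M_1 = 9, M_2 = -18, M_3 = 15, M_4 = 0.
On [0, 1], g'(x) = b_1 + 2c_1·x + 3d_1·x² with b_1 = Δ_1 - h_1(2M_1 + M_2)/6 = 4, c_1 = M_1/2 = 9/2, d_1 = (M_2 - M_1)/(6h_1) = -9/2. So g'(0) = 4.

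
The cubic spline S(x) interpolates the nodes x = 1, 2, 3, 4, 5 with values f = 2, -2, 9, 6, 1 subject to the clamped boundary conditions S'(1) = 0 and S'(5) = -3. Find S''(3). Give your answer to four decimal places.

Let M_i = S''(x_i). Step sizes h_i = 1, 1, 1, 1; slopes of the chords Δ_i = (y_(i+1) - y_i)/h_i = -4, 11, -3, -5.
  1·M_0 + 4·M_1 + 1·M_2 = 6(Δ_1 - Δ_0) = 90
  1·M_1 + 4·M_2 + 1·M_3 = 6(Δ_2 - Δ_1) = -84
  1·M_2 + 4·M_3 + 1·M_4 = 6(Δ_3 - Δ_2) = -12
Clamped end conditions give two more equations: 2h_0·M_0 + h_0·M_1 = 6(Δ_0 - S'(1)) = -24 and h_3·M_3 + 2h_3·M_4 = 6(S'(5) - Δ_3) = 12.
Solving: M_0 = -435/14, M_1 = 267/7, M_2 = -63/2, M_3 = 27/7, M_4 = 57/14.

-31.5000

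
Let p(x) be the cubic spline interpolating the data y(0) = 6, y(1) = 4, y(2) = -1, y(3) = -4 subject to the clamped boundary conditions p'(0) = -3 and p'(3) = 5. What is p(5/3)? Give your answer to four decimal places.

1.0519

Put M_i = p'' at the i-th knot. Here h = (1, 1, 1) and Δ = (-2, -5, -3), so the interior equations h_(i-1)·M_(i-1) + 2(h_(i-1)+h_i)·M_i + h_i·M_(i+1) = 6(Δ_i − Δ_(i-1)) read
  1·M_0 + 4·M_1 + 1·M_2 = 6(Δ_1 - Δ_0) = -18
  1·M_1 + 4·M_2 + 1·M_3 = 6(Δ_2 - Δ_1) = 12
Clamped end conditions give two more equations: 2h_0·M_0 + h_0·M_1 = 6(Δ_0 - p'(0)) = 6 and h_2·M_2 + 2h_2·M_3 = 6(p'(3) - Δ_2) = 48.
Hence M_0 = 86/15, M_1 = -82/15, M_2 = -28/15, M_3 = 374/15.
On [1, 2], p(x) = 4 - 43/15·(x - 1) - 41/15·(x - 1)² + 3/5·(x - 1)³.
With (x - 1) = 2/3: p(5/3) = 142/135.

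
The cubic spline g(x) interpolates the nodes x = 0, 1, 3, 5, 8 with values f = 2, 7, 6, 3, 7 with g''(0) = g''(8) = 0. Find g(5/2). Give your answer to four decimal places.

7.0709

Put M_i = g'' at the i-th knot. Here h = (1, 2, 2, 3) and Δ = (5, -1/2, -3/2, 4/3), so the interior equations h_(i-1)·M_(i-1) + 2(h_(i-1)+h_i)·M_i + h_i·M_(i+1) = 6(Δ_i − Δ_(i-1)) read
  1·M_0 + 6·M_1 + 2·M_2 = 6(Δ_1 - Δ_0) = -33
  2·M_1 + 8·M_2 + 2·M_3 = 6(Δ_2 - Δ_1) = -6
  2·M_2 + 10·M_3 + 3·M_4 = 6(Δ_3 - Δ_2) = 17
Natural end conditions: M_0 = M_4 = 0.
Hence M_0 = 0, M_1 = -145/26, M_2 = 3/13, M_3 = 43/26, M_4 = 0.
On [1, 3], g(x) = 7 + 245/78·(x - 1) - 145/52·(x - 1)² + 151/312·(x - 1)³.
With (x - 1) = 3/2: g(5/2) = 5883/832.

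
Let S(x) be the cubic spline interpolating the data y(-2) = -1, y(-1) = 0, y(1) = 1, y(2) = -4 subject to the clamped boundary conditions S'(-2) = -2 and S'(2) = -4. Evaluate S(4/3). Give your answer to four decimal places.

Let σ_i = S''(x_i). Step sizes h_i = 1, 2, 1; slopes of the chords Δ_i = (y_(i+1) - y_i)/h_i = 1, 1/2, -5.
  1·σ_0 + 6·σ_1 + 2·σ_2 = 6(Δ_1 - Δ_0) = -3
  2·σ_1 + 6·σ_2 + 1·σ_3 = 6(Δ_2 - Δ_1) = -33
Clamped end conditions give two more equations: 2h_0·σ_0 + h_0·σ_1 = 6(Δ_0 - S'(-2)) = 18 and h_2·σ_2 + 2h_2·σ_3 = 6(S'(2) - Δ_2) = 6.
Solving: σ_0 = 311/35, σ_1 = 8/35, σ_2 = -232/35, σ_3 = 221/35.
On [1, 2], S(x) = 1 - 269/70·(x - 1) - 116/35·(x - 1)² + 151/70·(x - 1)³.
With (x - 1) = 1/3: S(4/3) = -538/945.

-0.5693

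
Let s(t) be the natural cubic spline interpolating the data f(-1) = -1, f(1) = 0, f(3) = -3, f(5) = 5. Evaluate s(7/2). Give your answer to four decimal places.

-2.0500

With σ_i denoting the second derivative at x_i, h_i = 2, 2, 2, and Δ_i = (y_(i+1) − y_i)/h_i = 1/2, -3/2, 4:
  2·σ_0 + 8·σ_1 + 2·σ_2 = 6(Δ_1 - Δ_0) = -12
  2·σ_1 + 8·σ_2 + 2·σ_3 = 6(Δ_2 - Δ_1) = 33
Natural end conditions: σ_0 = σ_3 = 0.
Forward elimination and back-substitution give σ_0 = 0, σ_1 = -27/10, σ_2 = 24/5, σ_3 = 0.
On [3, 5], s(t) = -3 + 4/5·(t - 3) + 12/5·(t - 3)² - 2/5·(t - 3)³.
With (t - 3) = 1/2: s(7/2) = -41/20.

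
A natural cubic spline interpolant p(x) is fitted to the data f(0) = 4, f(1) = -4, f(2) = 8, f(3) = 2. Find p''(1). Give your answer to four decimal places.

With M_i denoting the second derivative at x_i, h_i = 1, 1, 1, and Δ_i = (y_(i+1) − y_i)/h_i = -8, 12, -6:
  1·M_0 + 4·M_1 + 1·M_2 = 6(Δ_1 - Δ_0) = 120
  1·M_1 + 4·M_2 + 1·M_3 = 6(Δ_2 - Δ_1) = -108
Natural end conditions: M_0 = M_3 = 0.
Solving: M_0 = 0, M_1 = 196/5, M_2 = -184/5, M_3 = 0.

39.2000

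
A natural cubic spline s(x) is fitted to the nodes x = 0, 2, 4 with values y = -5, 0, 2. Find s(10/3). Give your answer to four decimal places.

1.5556

With σ_i denoting the second derivative at x_i, h_i = 2, 2, and Δ_i = (y_(i+1) − y_i)/h_i = 5/2, 1:
  2·σ_0 + 8·σ_1 + 2·σ_2 = 6(Δ_1 - Δ_0) = -9
Natural end conditions: σ_0 = σ_2 = 0.
Solving the tridiagonal system: σ_0 = 0, σ_1 = -9/8, σ_2 = 0.
On [2, 4], s(x) = 0 + 7/4·(x - 2) - 9/16·(x - 2)² + 3/32·(x - 2)³.
With (x - 2) = 4/3: s(10/3) = 14/9.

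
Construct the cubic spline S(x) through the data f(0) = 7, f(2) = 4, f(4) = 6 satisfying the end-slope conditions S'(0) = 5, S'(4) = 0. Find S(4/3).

6

With M_i denoting the second derivative at x_i, h_i = 2, 2, and Δ_i = (y_(i+1) − y_i)/h_i = -3/2, 1:
  2·M_0 + 8·M_1 + 2·M_2 = 6(Δ_1 - Δ_0) = 15
Clamped end conditions give two more equations: 2h_0·M_0 + h_0·M_1 = 6(Δ_0 - S'(0)) = -39 and h_1·M_1 + 2h_1·M_2 = 6(S'(4) - Δ_1) = -6.
Solving the tridiagonal system: M_0 = -103/8, M_1 = 25/4, M_2 = -37/8.
On [0, 2], S(x) = 7 + 5·x - 103/16·x² + 51/32·x³.
With x = 4/3: S(4/3) = 6.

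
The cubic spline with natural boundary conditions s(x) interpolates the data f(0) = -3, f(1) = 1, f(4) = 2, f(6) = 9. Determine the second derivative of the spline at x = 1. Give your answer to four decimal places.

Write σ_i for s''(x_i). With h_i = 1, 3, 2 and divided differences Δ_i = 4, 1/3, 7/2, the continuity of s' gives the tridiagonal system
  1·σ_0 + 8·σ_1 + 3·σ_2 = 6(Δ_1 - Δ_0) = -22
  3·σ_1 + 10·σ_2 + 2·σ_3 = 6(Δ_2 - Δ_1) = 19
Natural end conditions: σ_0 = σ_3 = 0.
Hence σ_0 = 0, σ_1 = -277/71, σ_2 = 218/71, σ_3 = 0.

-3.9014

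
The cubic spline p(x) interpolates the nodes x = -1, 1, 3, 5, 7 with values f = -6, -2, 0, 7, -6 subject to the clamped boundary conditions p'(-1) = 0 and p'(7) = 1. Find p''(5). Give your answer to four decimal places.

-13.5357

With σ_i denoting the second derivative at x_i, h_i = 2, 2, 2, 2, and Δ_i = (y_(i+1) − y_i)/h_i = 2, 1, 7/2, -13/2:
  2·σ_0 + 8·σ_1 + 2·σ_2 = 6(Δ_1 - Δ_0) = -6
  2·σ_1 + 8·σ_2 + 2·σ_3 = 6(Δ_2 - Δ_1) = 15
  2·σ_2 + 8·σ_3 + 2·σ_4 = 6(Δ_3 - Δ_2) = -60
Clamped end conditions give two more equations: 2h_0·σ_0 + h_0·σ_1 = 6(Δ_0 - p'(-1)) = 12 and h_3·σ_3 + 2h_3·σ_4 = 6(p'(7) - Δ_3) = 45.
Solving the tridiagonal system: σ_0 = 265/56, σ_1 = -97/28, σ_2 = 49/8, σ_3 = -379/28, σ_4 = 1009/56.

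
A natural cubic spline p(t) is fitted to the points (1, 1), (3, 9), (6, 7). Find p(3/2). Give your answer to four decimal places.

3.4375

Let σ_i = p''(x_i). Step sizes h_i = 2, 3; slopes of the chords Δ_i = (y_(i+1) - y_i)/h_i = 4, -2/3.
  2·σ_0 + 10·σ_1 + 3·σ_2 = 6(Δ_1 - Δ_0) = -28
Natural end conditions: σ_0 = σ_2 = 0.
Solving the tridiagonal system: σ_0 = 0, σ_1 = -14/5, σ_2 = 0.
On [1, 3], p(t) = 1 + 74/15·(t - 1) + 0·(t - 1)² - 7/30·(t - 1)³.
With (t - 1) = 1/2: p(3/2) = 55/16.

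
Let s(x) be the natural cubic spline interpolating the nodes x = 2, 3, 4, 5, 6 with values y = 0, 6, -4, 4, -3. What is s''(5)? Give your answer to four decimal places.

Put M_i = s'' at the i-th knot. Here h = (1, 1, 1, 1) and Δ = (6, -10, 8, -7), so the interior equations h_(i-1)·M_(i-1) + 2(h_(i-1)+h_i)·M_i + h_i·M_(i+1) = 6(Δ_i − Δ_(i-1)) read
  1·M_0 + 4·M_1 + 1·M_2 = 6(Δ_1 - Δ_0) = -96
  1·M_1 + 4·M_2 + 1·M_3 = 6(Δ_2 - Δ_1) = 108
  1·M_2 + 4·M_3 + 1·M_4 = 6(Δ_3 - Δ_2) = -90
Natural end conditions: M_0 = M_4 = 0.
Solving the tridiagonal system: M_0 = 0, M_1 = -981/28, M_2 = 309/7, M_3 = -939/28, M_4 = 0.

-33.5357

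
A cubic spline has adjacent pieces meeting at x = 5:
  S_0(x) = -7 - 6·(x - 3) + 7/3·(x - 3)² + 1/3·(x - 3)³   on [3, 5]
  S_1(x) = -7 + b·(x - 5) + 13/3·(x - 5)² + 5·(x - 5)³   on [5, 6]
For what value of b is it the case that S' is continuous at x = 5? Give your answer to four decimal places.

S_0'(x) = -6 + 14/3·(x - 3) + 1·(x - 3)², so S_0'(5) = 22/3. On the right, S_1'(5) = b, so b = 22/3.

7.3333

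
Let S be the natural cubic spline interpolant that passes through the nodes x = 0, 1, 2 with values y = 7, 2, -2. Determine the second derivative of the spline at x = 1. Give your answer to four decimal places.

Write M_i for S''(x_i). With h_i = 1, 1 and divided differences Δ_i = -5, -4, the continuity of S' gives the tridiagonal system
  1·M_0 + 4·M_1 + 1·M_2 = 6(Δ_1 - Δ_0) = 6
Natural end conditions: M_0 = M_2 = 0.
Forward elimination and back-substitution give M_0 = 0, M_1 = 3/2, M_2 = 0.

1.5000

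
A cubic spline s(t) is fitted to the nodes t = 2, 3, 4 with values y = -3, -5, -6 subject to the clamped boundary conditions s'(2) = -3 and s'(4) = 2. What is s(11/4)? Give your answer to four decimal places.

-4.5469

Let M_i = s''(x_i). Step sizes h_i = 1, 1; slopes of the chords Δ_i = (y_(i+1) - y_i)/h_i = -2, -1.
  1·M_0 + 4·M_1 + 1·M_2 = 6(Δ_1 - Δ_0) = 6
Clamped end conditions give two more equations: 2h_0·M_0 + h_0·M_1 = 6(Δ_0 - s'(2)) = 6 and h_1·M_1 + 2h_1·M_2 = 6(s'(4) - Δ_1) = 18.
Forward elimination and back-substitution give M_0 = 4, M_1 = -2, M_2 = 10.
On [2, 3], s(t) = -3 - 3·(t - 2) + 2·(t - 2)² - 1·(t - 2)³.
With (t - 2) = 3/4: s(11/4) = -291/64.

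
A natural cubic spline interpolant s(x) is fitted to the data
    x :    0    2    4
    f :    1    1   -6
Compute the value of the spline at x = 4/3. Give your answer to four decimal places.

1.6481

Write m_i for s''(x_i). With h_i = 2, 2 and divided differences Δ_i = 0, -7/2, the continuity of s' gives the tridiagonal system
  2·m_0 + 8·m_1 + 2·m_2 = 6(Δ_1 - Δ_0) = -21
Natural end conditions: m_0 = m_2 = 0.
Hence m_0 = 0, m_1 = -21/8, m_2 = 0.
On [0, 2], s(x) = 1 + 7/8·x + 0·x² - 7/32·x³.
With x = 4/3: s(4/3) = 89/54.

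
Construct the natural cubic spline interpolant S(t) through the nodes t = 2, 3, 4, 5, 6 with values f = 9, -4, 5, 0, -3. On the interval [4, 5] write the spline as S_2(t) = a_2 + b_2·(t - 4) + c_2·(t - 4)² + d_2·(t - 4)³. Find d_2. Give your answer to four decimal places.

7.6429

Let M_i = S''(x_i). Step sizes h_i = 1, 1, 1, 1; slopes of the chords Δ_i = (y_(i+1) - y_i)/h_i = -13, 9, -5, -3.
  1·M_0 + 4·M_1 + 1·M_2 = 6(Δ_1 - Δ_0) = 132
  1·M_1 + 4·M_2 + 1·M_3 = 6(Δ_2 - Δ_1) = -84
  1·M_2 + 4·M_3 + 1·M_4 = 6(Δ_3 - Δ_2) = 12
Natural end conditions: M_0 = M_4 = 0.
Forward elimination and back-substitution give M_0 = 0, M_1 = 291/7, M_2 = -240/7, M_3 = 81/7, M_4 = 0.
On [4, 5], with S_2(t) = a_2 + b_2·(t - 4) + c_2·(t - 4)² + d_2·(t - 4)³: c_2 = M_2/2 = -120/7, d_2 = (M_3 - M_2)/(6h_2) = 107/14, b_2 = Δ_2 - h_2(2M_2 + M_3)/6 = 9/2.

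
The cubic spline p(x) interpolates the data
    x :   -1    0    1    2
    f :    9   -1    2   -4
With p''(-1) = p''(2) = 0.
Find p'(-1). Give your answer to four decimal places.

Put M_i = p'' at the i-th knot. Here h = (1, 1, 1) and Δ = (-10, 3, -6), so the interior equations h_(i-1)·M_(i-1) + 2(h_(i-1)+h_i)·M_i + h_i·M_(i+1) = 6(Δ_i − Δ_(i-1)) read
  1·M_0 + 4·M_1 + 1·M_2 = 6(Δ_1 - Δ_0) = 78
  1·M_1 + 4·M_2 + 1·M_3 = 6(Δ_2 - Δ_1) = -54
Natural end conditions: M_0 = M_3 = 0.
Hence M_0 = 0, M_1 = 122/5, M_2 = -98/5, M_3 = 0.
On [-1, 0], p'(x) = b_0 + 2c_0·(x + 1) + 3d_0·(x + 1)² with b_0 = Δ_0 - h_0(2M_0 + M_1)/6 = -211/15, c_0 = M_0/2 = 0, d_0 = (M_1 - M_0)/(6h_0) = 61/15. So p'(-1) = -211/15.

-14.0667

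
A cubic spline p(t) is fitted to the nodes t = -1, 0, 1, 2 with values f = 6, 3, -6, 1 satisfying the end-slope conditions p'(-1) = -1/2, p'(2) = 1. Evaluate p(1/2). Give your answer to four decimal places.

Let σ_i = p''(x_i). Step sizes h_i = 1, 1, 1; slopes of the chords Δ_i = (y_(i+1) - y_i)/h_i = -3, -9, 7.
  1·σ_0 + 4·σ_1 + 1·σ_2 = 6(Δ_1 - Δ_0) = -36
  1·σ_1 + 4·σ_2 + 1·σ_3 = 6(Δ_2 - Δ_1) = 96
Clamped end conditions give two more equations: 2h_0·σ_0 + h_0·σ_1 = 6(Δ_0 - p'(-1)) = -15 and h_2·σ_2 + 2h_2·σ_3 = 6(p'(2) - Δ_2) = -36.
Solving: σ_0 = 2, σ_1 = -19, σ_2 = 38, σ_3 = -37.
On [0, 1], p(t) = 3 - 9·t - 19/2·t² + 19/2·t³.
With t = 1/2: p(1/2) = -43/16.

-2.6875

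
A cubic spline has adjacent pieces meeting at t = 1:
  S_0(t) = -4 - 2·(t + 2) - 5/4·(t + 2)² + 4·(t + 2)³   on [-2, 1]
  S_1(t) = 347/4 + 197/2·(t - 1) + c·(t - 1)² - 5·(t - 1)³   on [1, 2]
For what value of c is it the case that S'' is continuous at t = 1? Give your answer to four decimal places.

34.7500

S_0''(t) = -5/2 + 24·(t + 2), so S_0''(1) = 139/2. On the right, S_1''(1) = 2c, so c = 139/4.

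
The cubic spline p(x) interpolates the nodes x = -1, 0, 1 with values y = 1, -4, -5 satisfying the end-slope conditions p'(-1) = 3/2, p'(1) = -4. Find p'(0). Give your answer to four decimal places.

Write σ_i for p''(x_i). With h_i = 1, 1 and divided differences Δ_i = -5, -1, the continuity of p' gives the tridiagonal system
  1·σ_0 + 4·σ_1 + 1·σ_2 = 6(Δ_1 - Δ_0) = 24
Clamped end conditions give two more equations: 2h_0·σ_0 + h_0·σ_1 = 6(Δ_0 - p'(-1)) = -39 and h_1·σ_1 + 2h_1·σ_2 = 6(p'(1) - Δ_1) = -18.
Solving the tridiagonal system: σ_0 = -113/4, σ_1 = 35/2, σ_2 = -71/4.
On [0, 1], p'(x) = b_1 + 2c_1·x + 3d_1·x² with b_1 = Δ_1 - h_1(2σ_1 + σ_2)/6 = -31/8, c_1 = σ_1/2 = 35/4, d_1 = (σ_2 - σ_1)/(6h_1) = -47/8. So p'(0) = -31/8.

-3.8750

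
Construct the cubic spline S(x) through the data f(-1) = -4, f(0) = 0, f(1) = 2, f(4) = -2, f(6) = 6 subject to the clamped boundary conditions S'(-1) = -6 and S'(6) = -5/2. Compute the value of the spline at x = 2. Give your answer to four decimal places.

Write σ_i for S''(x_i). With h_i = 1, 1, 3, 2 and divided differences Δ_i = 4, 2, -4/3, 4, the continuity of S' gives the tridiagonal system
  1·σ_0 + 4·σ_1 + 1·σ_2 = 6(Δ_1 - Δ_0) = -12
  1·σ_1 + 8·σ_2 + 3·σ_3 = 6(Δ_2 - Δ_1) = -20
  3·σ_2 + 10·σ_3 + 2·σ_4 = 6(Δ_3 - Δ_2) = 32
Clamped end conditions give two more equations: 2h_0·σ_0 + h_0·σ_1 = 6(Δ_0 - S'(-1)) = 60 and h_3·σ_3 + 2h_3·σ_4 = 6(S'(6) - Δ_3) = -39.
Solving: σ_0 = 10001/282, σ_1 = -1541/141, σ_2 = -1057/282, σ_3 = 983/141, σ_4 = -7465/564.
On [1, 4], S(x) = 2 - 151/141·(x - 1) - 1057/564·(x - 1)² + 3023/5076·(x - 1)³.
With (x - 1) = 1: S(2) = -887/2538.

-0.3495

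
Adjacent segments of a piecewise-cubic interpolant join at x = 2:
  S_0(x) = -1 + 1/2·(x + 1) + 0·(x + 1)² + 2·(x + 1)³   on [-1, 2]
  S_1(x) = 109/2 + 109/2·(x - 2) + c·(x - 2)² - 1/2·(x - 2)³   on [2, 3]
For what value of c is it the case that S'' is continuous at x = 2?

S_0''(x) = 0 + 12·(x + 1), so S_0''(2) = 36. On the right, S_1''(2) = 2c, so c = 18.

18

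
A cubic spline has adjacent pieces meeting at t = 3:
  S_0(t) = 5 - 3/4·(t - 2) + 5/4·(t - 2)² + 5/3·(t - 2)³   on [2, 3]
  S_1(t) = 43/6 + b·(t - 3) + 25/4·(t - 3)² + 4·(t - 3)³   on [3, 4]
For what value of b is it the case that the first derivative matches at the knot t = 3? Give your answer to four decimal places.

S_0'(t) = -3/4 + 5/2·(t - 2) + 5·(t - 2)², so S_0'(3) = 27/4. On the right, S_1'(3) = b, so b = 27/4.

6.7500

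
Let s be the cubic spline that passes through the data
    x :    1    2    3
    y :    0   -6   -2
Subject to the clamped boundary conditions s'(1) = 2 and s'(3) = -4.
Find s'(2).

-1

Let M_i = s''(x_i). Step sizes h_i = 1, 1; slopes of the chords Δ_i = (y_(i+1) - y_i)/h_i = -6, 4.
  1·M_0 + 4·M_1 + 1·M_2 = 6(Δ_1 - Δ_0) = 60
Clamped end conditions give two more equations: 2h_0·M_0 + h_0·M_1 = 6(Δ_0 - s'(1)) = -48 and h_1·M_1 + 2h_1·M_2 = 6(s'(3) - Δ_1) = -48.
Forward elimination and back-substitution give M_0 = -42, M_1 = 36, M_2 = -42.
On [2, 3], s'(x) = b_1 + 2c_1·(x - 2) + 3d_1·(x - 2)² with b_1 = Δ_1 - h_1(2M_1 + M_2)/6 = -1, c_1 = M_1/2 = 18, d_1 = (M_2 - M_1)/(6h_1) = -13. So s'(2) = -1.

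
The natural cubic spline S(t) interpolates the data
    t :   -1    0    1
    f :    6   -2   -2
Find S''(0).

Put M_i = S'' at the i-th knot. Here h = (1, 1) and Δ = (-8, 0), so the interior equations h_(i-1)·M_(i-1) + 2(h_(i-1)+h_i)·M_i + h_i·M_(i+1) = 6(Δ_i − Δ_(i-1)) read
  1·M_0 + 4·M_1 + 1·M_2 = 6(Δ_1 - Δ_0) = 48
Natural end conditions: M_0 = M_2 = 0.
Hence M_0 = 0, M_1 = 12, M_2 = 0.

12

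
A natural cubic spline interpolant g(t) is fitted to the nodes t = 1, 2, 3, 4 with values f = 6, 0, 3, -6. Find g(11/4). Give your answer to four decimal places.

Write M_i for g''(x_i). With h_i = 1, 1, 1 and divided differences Δ_i = -6, 3, -9, the continuity of g' gives the tridiagonal system
  1·M_0 + 4·M_1 + 1·M_2 = 6(Δ_1 - Δ_0) = 54
  1·M_1 + 4·M_2 + 1·M_3 = 6(Δ_2 - Δ_1) = -72
Natural end conditions: M_0 = M_3 = 0.
Solving the tridiagonal system: M_0 = 0, M_1 = 96/5, M_2 = -114/5, M_3 = 0.
On [2, 3], g(t) = 0 + 2/5·(t - 2) + 48/5·(t - 2)² - 7·(t - 2)³.
With (t - 2) = 3/4: g(11/4) = 879/320.

2.7469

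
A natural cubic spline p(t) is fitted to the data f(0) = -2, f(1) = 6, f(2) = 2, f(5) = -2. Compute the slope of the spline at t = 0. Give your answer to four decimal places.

11.1828

Put M_i = p'' at the i-th knot. Here h = (1, 1, 3) and Δ = (8, -4, -4/3), so the interior equations h_(i-1)·M_(i-1) + 2(h_(i-1)+h_i)·M_i + h_i·M_(i+1) = 6(Δ_i − Δ_(i-1)) read
  1·M_0 + 4·M_1 + 1·M_2 = 6(Δ_1 - Δ_0) = -72
  1·M_1 + 8·M_2 + 3·M_3 = 6(Δ_2 - Δ_1) = 16
Natural end conditions: M_0 = M_3 = 0.
Forward elimination and back-substitution give M_0 = 0, M_1 = -592/31, M_2 = 136/31, M_3 = 0.
On [0, 1], p'(t) = b_0 + 2c_0·t + 3d_0·t² with b_0 = Δ_0 - h_0(2M_0 + M_1)/6 = 1040/93, c_0 = M_0/2 = 0, d_0 = (M_1 - M_0)/(6h_0) = -296/93. So p'(0) = 1040/93.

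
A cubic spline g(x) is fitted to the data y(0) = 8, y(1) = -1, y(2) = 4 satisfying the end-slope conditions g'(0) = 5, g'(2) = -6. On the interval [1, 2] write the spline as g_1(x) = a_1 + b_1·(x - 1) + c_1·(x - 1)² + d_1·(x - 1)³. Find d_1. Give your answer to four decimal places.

With σ_i denoting the second derivative at x_i, h_i = 1, 1, and Δ_i = (y_(i+1) − y_i)/h_i = -9, 5:
  1·σ_0 + 4·σ_1 + 1·σ_2 = 6(Δ_1 - Δ_0) = 84
Clamped end conditions give two more equations: 2h_0·σ_0 + h_0·σ_1 = 6(Δ_0 - g'(0)) = -84 and h_1·σ_1 + 2h_1·σ_2 = 6(g'(2) - Δ_1) = -66.
Hence σ_0 = -137/2, σ_1 = 53, σ_2 = -119/2.
On [1, 2], with g_1(x) = a_1 + b_1·(x - 1) + c_1·(x - 1)² + d_1·(x - 1)³: c_1 = σ_1/2 = 53/2, d_1 = (σ_2 - σ_1)/(6h_1) = -75/4, b_1 = Δ_1 - h_1(2σ_1 + σ_2)/6 = -11/4.

-18.7500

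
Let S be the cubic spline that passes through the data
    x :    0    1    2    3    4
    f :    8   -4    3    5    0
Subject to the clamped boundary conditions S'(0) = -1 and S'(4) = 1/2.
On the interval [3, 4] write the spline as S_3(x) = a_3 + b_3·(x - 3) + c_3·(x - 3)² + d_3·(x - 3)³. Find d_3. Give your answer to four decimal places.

5.7768

With σ_i denoting the second derivative at x_i, h_i = 1, 1, 1, 1, and Δ_i = (y_(i+1) − y_i)/h_i = -12, 7, 2, -5:
  1·σ_0 + 4·σ_1 + 1·σ_2 = 6(Δ_1 - Δ_0) = 114
  1·σ_1 + 4·σ_2 + 1·σ_3 = 6(Δ_2 - Δ_1) = -30
  1·σ_2 + 4·σ_3 + 1·σ_4 = 6(Δ_3 - Δ_2) = -42
Clamped end conditions give two more equations: 2h_0·σ_0 + h_0·σ_1 = 6(Δ_0 - S'(0)) = -66 and h_3·σ_3 + 2h_3·σ_4 = 6(S'(4) - Δ_3) = 33.
Hence σ_0 = -3153/56, σ_1 = 1305/28, σ_2 = -129/8, σ_3 = -339/28, σ_4 = 1263/56.
On [3, 4], with S_3(x) = a_3 + b_3·(x - 3) + c_3·(x - 3)² + d_3·(x - 3)³: c_3 = σ_3/2 = -339/56, d_3 = (σ_4 - σ_3)/(6h_3) = 647/112, b_3 = Δ_3 - h_3(2σ_3 + σ_4)/6 = -529/112.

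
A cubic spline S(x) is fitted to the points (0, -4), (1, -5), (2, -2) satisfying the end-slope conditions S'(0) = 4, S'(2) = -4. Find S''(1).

Put M_i = S'' at the i-th knot. Here h = (1, 1) and Δ = (-1, 3), so the interior equations h_(i-1)·M_(i-1) + 2(h_(i-1)+h_i)·M_i + h_i·M_(i+1) = 6(Δ_i − Δ_(i-1)) read
  1·M_0 + 4·M_1 + 1·M_2 = 6(Δ_1 - Δ_0) = 24
Clamped end conditions give two more equations: 2h_0·M_0 + h_0·M_1 = 6(Δ_0 - S'(0)) = -30 and h_1·M_1 + 2h_1·M_2 = 6(S'(2) - Δ_1) = -42.
Solving the tridiagonal system: M_0 = -25, M_1 = 20, M_2 = -31.

20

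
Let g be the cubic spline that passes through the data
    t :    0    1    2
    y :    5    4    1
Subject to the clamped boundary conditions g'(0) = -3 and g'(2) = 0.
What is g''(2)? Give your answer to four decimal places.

Put σ_i = g'' at the i-th knot. Here h = (1, 1) and Δ = (-1, -3), so the interior equations h_(i-1)·σ_(i-1) + 2(h_(i-1)+h_i)·σ_i + h_i·σ_(i+1) = 6(Δ_i − Δ_(i-1)) read
  1·σ_0 + 4·σ_1 + 1·σ_2 = 6(Δ_1 - Δ_0) = -12
Clamped end conditions give two more equations: 2h_0·σ_0 + h_0·σ_1 = 6(Δ_0 - g'(0)) = 12 and h_1·σ_1 + 2h_1·σ_2 = 6(g'(2) - Δ_1) = 18.
Solving: σ_0 = 21/2, σ_1 = -9, σ_2 = 27/2.

13.5000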